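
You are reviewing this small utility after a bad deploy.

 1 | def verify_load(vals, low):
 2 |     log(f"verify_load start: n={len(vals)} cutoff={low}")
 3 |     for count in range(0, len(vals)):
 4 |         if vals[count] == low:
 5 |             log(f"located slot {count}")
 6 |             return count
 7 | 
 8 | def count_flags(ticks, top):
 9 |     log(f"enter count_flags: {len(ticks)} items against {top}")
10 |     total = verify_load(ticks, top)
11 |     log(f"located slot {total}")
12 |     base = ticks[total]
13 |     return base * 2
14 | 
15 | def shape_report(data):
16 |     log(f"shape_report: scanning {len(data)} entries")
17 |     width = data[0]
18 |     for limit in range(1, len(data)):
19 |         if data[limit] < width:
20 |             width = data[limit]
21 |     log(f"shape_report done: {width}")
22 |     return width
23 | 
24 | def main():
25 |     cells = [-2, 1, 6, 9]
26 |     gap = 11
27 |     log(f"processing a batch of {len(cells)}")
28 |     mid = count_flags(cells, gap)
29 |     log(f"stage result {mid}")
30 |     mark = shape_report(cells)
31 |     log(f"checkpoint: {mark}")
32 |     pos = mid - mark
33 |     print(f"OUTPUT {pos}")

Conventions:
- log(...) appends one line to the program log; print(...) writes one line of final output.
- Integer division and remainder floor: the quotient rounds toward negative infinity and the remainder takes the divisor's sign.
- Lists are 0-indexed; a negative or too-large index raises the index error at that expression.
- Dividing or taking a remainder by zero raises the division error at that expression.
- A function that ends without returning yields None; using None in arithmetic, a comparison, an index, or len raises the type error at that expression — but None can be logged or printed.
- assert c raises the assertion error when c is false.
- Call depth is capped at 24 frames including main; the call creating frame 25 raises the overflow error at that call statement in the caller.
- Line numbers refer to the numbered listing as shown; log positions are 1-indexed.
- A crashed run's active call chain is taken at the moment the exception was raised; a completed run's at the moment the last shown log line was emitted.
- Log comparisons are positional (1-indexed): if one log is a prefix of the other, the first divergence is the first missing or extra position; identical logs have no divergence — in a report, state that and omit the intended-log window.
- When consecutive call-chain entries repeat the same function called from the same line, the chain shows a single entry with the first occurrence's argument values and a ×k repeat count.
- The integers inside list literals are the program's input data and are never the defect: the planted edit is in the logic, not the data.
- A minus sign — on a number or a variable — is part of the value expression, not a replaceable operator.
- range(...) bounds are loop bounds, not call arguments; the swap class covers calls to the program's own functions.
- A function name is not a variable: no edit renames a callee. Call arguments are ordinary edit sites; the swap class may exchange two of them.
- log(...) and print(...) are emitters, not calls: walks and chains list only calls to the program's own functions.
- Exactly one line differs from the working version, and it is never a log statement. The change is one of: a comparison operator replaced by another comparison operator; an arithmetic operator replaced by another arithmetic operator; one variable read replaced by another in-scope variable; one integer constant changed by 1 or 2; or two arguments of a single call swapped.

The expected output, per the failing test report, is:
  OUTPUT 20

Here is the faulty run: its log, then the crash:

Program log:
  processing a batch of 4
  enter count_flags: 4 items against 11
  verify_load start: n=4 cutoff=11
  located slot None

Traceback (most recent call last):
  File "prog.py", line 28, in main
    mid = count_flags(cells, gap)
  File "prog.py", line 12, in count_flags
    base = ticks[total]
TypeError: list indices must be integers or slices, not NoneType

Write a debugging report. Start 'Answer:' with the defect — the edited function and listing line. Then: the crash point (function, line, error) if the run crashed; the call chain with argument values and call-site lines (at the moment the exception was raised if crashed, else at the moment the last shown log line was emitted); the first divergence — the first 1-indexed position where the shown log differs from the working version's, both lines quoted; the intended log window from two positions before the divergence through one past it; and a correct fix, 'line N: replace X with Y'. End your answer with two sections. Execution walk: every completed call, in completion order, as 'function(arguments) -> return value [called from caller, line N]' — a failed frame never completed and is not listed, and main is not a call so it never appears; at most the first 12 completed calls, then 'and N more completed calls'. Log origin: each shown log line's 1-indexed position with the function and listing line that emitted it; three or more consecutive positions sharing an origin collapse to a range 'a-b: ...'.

Answer: the defect is in main at line 26.
Key fact: The earliest visible damage is log position 2 — 'enter count_flags: 4 items against 11' rather than the intended 'enter count_flags: 4 items against 9'.
Crash: count_flags, line 12, TypeError.
Call chain: main -> count_flags([-2, 1, 6, 9], 11) (called at line 28).
First divergence: position 2 — the shown line 'enter count_flags: 4 items against 11' should read 'enter count_flags: 4 items against 9'.
Intended log window:
  1: processing a batch of 4
  2: enter count_flags: 4 items against 9
  3: verify_load start: n=4 cutoff=9
Execution walk:
  verify_load([-2, 1, 6, 9], 11) -> None  [called from count_flags, line 10]
Origin of each log line:
  1: from main, line 27
  2: from count_flags, line 9
  3: from verify_load, line 2
  4: from count_flags, line 11
A correct fix: line 26: replace `11` with `9`.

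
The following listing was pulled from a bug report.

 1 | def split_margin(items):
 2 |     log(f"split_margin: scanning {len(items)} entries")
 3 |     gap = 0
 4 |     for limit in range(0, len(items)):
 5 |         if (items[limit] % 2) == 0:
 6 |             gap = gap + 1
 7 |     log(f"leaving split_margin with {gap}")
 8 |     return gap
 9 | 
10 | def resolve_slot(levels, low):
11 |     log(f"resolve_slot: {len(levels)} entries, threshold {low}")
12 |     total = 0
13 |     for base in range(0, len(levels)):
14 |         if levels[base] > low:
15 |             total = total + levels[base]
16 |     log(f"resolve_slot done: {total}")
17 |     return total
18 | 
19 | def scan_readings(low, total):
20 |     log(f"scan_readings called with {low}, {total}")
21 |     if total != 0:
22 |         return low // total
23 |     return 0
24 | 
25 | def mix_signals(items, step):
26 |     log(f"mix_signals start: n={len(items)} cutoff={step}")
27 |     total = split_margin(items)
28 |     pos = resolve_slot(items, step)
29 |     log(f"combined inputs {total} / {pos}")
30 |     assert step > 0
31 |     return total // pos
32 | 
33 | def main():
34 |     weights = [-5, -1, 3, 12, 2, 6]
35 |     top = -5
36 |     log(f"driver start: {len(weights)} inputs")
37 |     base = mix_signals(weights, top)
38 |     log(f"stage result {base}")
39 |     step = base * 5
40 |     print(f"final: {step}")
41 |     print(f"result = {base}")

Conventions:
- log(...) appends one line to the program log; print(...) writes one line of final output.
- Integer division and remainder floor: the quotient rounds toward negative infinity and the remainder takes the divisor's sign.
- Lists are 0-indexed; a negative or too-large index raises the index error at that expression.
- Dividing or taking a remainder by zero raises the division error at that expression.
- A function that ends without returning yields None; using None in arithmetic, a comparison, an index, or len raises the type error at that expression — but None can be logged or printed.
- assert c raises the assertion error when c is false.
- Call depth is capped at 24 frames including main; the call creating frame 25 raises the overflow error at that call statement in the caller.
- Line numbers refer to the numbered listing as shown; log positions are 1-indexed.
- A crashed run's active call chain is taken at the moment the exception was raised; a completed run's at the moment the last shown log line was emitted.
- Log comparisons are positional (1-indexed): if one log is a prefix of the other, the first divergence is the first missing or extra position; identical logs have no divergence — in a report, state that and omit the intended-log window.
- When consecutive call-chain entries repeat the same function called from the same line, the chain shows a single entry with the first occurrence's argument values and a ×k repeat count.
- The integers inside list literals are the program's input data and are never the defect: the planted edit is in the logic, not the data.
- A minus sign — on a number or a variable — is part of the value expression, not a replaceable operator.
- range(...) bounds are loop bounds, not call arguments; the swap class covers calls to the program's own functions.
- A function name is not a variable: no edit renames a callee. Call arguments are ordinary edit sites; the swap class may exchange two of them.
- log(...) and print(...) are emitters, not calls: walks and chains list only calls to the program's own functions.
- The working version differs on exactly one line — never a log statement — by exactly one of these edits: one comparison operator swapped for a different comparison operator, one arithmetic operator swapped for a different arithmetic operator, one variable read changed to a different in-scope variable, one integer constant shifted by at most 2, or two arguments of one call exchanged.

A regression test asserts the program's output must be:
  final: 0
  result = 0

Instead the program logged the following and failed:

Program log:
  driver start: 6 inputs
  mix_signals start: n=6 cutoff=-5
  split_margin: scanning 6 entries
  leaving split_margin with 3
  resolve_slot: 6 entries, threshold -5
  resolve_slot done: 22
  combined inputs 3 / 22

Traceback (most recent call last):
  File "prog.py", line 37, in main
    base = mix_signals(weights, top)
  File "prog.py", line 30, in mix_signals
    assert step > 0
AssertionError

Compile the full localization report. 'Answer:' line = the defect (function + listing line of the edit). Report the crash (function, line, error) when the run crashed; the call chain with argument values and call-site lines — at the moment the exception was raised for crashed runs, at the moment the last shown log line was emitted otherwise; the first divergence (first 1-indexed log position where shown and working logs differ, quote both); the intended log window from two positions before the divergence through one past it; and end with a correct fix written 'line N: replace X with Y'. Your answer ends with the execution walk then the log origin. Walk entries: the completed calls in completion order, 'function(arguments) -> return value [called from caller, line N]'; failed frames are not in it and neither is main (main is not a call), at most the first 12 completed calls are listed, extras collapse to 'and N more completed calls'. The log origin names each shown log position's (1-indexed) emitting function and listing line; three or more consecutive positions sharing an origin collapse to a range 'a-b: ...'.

Answer: the defect is in mix_signals at line 30.
Key fact: The shown log is a 7-line prefix of the intended one, whose next entry is 'stage result 0'.
Crash: mix_signals, line 30, AssertionError.
Call chain: main -> mix_signals([-5, -1, 3, 12, 2, 6], -5) (called at line 37).
First divergence: position 8 (shown log ended at 7 lines; the working version continues: 'stage result 0').
Intended log window:
  6: resolve_slot done: 22
  7: combined inputs 3 / 22
  8: stage result 0
Execution walk:
  split_margin([-5, -1, 3, 12, 2, 6]) -> 3  [called from mix_signals, line 27]
  resolve_slot([-5, -1, 3, 12, 2, 6], -5) -> 22  [called from mix_signals, line 28]
Log line origins:
  1 — main, line 36
  2 — mix_signals, line 26
  3 — split_margin, line 2
  4 — split_margin, line 7
  5 — resolve_slot, line 11
  6 — resolve_slot, line 16
  7 — mix_signals, line 29
A correct fix: line 30: replace `step` with `pos`.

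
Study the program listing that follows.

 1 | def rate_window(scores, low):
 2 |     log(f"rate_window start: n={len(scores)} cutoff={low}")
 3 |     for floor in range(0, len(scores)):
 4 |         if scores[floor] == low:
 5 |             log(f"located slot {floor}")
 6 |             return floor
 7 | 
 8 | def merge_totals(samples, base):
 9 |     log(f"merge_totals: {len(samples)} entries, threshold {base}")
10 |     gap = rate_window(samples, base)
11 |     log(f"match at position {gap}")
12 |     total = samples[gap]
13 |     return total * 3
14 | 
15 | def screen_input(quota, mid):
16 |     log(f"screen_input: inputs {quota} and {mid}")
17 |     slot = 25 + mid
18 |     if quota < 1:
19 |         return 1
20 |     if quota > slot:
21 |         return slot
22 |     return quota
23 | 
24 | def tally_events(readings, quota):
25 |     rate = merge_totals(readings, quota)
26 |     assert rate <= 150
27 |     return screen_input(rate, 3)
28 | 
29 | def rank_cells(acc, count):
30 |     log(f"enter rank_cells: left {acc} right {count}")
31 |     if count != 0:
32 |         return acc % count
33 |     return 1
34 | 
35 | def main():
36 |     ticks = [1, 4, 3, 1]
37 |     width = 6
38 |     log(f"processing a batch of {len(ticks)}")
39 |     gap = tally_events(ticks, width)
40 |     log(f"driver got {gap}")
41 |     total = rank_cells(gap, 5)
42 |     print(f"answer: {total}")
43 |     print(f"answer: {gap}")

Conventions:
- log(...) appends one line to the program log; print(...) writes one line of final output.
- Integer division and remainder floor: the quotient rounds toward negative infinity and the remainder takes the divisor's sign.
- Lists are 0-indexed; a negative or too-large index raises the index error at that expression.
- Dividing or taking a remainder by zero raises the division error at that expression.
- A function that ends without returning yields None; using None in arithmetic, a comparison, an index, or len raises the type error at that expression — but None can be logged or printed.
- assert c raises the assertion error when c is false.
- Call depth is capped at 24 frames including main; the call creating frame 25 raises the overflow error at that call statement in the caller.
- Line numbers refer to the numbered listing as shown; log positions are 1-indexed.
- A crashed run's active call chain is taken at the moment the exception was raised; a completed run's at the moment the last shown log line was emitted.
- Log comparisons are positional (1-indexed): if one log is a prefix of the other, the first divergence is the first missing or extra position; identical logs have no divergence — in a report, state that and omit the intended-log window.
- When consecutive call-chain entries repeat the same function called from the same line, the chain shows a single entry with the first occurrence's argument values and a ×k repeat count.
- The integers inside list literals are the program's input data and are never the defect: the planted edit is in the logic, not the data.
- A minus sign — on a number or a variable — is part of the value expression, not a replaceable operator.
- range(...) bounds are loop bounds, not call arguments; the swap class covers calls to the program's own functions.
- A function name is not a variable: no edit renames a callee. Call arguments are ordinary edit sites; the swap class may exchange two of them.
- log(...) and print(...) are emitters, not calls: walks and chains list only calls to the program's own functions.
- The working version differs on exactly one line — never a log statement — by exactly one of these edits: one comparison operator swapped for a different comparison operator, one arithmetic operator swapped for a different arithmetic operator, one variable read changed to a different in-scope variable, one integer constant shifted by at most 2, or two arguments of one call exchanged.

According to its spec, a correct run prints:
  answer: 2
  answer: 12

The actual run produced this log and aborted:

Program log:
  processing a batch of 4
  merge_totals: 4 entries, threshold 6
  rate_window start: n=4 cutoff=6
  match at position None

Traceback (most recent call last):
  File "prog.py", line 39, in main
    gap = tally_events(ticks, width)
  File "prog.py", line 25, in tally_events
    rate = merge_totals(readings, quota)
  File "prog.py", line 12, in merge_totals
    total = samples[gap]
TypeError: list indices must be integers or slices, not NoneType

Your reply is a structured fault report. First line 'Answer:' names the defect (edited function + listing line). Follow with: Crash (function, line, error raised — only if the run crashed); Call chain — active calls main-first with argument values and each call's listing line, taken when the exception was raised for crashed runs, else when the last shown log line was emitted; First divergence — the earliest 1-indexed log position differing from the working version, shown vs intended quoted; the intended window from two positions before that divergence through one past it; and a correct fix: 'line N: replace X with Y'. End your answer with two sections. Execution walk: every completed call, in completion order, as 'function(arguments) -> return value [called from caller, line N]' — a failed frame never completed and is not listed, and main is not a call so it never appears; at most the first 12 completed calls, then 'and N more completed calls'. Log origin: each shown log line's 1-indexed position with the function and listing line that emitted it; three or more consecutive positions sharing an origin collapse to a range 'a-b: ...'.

Answer: the defect is in main at line 37.
Core observation: The earliest visible damage is log position 2 — 'merge_totals: 4 entries, threshold 6' rather than the intended 'merge_totals: 4 entries, threshold 4'.
Crash: merge_totals, line 12, TypeError.
Call chain: main -> tally_events([1, 4, 3, 1], 6) (called at line 39) -> merge_totals([1, 4, 3, 1], 6) (called at line 25).
First divergence: position 2; shown 'merge_totals: 4 entries, threshold 6' vs intended 'merge_totals: 4 entries, threshold 4'.
Intended log window:
  1: processing a batch of 4
  2: merge_totals: 4 entries, threshold 4
  3: rate_window start: n=4 cutoff=4
Execution walk:
  rate_window([1, 4, 3, 1], 6) -> None  [called from merge_totals, line 10]
Log origin:
  1: from main, line 38
  2: from merge_totals, line 9
  3: from rate_window, line 2
  4: from merge_totals, line 11
A correct fix: line 37: replace `6` with `4`.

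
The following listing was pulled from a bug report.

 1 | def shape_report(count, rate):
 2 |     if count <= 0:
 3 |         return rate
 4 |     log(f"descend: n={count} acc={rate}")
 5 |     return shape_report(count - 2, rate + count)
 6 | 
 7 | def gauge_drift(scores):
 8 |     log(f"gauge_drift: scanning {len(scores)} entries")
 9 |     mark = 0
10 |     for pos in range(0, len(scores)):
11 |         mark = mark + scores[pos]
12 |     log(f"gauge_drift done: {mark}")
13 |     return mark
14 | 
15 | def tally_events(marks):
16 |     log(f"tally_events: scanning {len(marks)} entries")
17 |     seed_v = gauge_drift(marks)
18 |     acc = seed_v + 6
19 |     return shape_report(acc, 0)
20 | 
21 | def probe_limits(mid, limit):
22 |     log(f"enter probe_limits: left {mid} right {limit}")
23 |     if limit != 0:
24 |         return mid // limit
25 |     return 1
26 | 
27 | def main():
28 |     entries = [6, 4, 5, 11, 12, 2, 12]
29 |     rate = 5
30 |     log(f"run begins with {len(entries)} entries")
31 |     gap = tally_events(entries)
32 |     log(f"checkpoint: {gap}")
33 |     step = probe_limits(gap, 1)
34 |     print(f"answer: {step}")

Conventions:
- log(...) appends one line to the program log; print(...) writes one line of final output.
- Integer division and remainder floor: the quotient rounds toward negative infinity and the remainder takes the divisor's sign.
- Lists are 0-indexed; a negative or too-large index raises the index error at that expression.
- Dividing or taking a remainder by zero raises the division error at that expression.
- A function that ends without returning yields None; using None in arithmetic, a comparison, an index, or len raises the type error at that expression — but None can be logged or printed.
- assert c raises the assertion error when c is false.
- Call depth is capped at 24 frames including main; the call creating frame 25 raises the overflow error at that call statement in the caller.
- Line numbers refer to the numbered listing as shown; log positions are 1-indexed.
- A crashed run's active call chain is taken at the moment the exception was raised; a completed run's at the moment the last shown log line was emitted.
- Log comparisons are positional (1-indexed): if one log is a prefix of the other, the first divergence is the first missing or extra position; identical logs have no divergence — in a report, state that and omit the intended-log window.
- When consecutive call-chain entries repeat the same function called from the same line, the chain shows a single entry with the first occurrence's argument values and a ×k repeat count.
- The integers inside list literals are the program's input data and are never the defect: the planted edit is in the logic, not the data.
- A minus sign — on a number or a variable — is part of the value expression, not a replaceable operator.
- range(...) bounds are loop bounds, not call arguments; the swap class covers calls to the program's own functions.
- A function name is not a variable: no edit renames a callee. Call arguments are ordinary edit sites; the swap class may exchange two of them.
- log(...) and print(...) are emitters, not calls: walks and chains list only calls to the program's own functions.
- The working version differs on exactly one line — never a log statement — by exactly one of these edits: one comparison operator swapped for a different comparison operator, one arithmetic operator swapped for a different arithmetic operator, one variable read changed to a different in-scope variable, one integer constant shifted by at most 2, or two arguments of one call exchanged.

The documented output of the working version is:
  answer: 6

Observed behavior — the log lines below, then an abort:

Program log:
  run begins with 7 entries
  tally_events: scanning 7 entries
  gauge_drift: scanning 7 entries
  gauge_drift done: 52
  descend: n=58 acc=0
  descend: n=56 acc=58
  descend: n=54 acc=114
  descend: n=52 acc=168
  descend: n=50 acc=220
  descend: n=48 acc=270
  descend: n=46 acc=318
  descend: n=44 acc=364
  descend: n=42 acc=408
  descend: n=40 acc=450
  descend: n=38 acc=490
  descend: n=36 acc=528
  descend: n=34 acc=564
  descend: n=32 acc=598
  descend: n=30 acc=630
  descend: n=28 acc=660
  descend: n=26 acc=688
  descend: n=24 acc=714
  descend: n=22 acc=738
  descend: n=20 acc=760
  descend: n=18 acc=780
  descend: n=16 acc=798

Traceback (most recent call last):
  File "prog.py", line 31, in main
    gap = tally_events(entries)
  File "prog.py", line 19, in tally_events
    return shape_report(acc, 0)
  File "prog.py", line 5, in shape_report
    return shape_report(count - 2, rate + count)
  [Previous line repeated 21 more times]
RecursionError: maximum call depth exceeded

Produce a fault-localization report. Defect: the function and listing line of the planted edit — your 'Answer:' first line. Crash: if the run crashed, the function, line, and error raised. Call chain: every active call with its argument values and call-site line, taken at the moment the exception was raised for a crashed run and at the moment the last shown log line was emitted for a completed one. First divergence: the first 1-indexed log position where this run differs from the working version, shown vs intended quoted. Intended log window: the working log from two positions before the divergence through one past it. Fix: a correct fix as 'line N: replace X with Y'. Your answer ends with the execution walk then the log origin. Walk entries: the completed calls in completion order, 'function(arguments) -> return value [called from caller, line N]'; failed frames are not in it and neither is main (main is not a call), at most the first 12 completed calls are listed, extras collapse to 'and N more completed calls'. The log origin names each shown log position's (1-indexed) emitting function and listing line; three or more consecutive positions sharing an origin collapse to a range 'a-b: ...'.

Answer: the defect is in tally_events at line 18.
The tell: Position 5 is the first bad log line: 'descend: n=58 acc=0' should read 'descend: n=4 acc=0'.
Crash: shape_report, line 5, RecursionError.
Call chain: main -> tally_events([6, 4, 5, 11, 12, 2, 12]) (called at line 31) -> shape_report(58, 0) (called at line 19) -> shape_report(56, 58) (called at line 5) ×21.
First divergence: at position 5 the run shows 'descend: n=58 acc=0' where the working version logs 'descend: n=4 acc=0'.
Intended log window:
  3: gauge_drift: scanning 7 entries
  4: gauge_drift done: 52
  5: descend: n=4 acc=0
  6: descend: n=2 acc=4
Execution walk:
  gauge_drift([6, 4, 5, 11, 12, 2, 12]) -> 52  [called from tally_events, line 17]
Log origins:
  1: emitted by main (line 30)
  2: emitted by tally_events (line 16)
  3: emitted by gauge_drift (line 8)
  4: emitted by gauge_drift (line 12)
  5-26: emitted by shape_report (line 4)
A correct fix: line 18: replace `+` with `%`.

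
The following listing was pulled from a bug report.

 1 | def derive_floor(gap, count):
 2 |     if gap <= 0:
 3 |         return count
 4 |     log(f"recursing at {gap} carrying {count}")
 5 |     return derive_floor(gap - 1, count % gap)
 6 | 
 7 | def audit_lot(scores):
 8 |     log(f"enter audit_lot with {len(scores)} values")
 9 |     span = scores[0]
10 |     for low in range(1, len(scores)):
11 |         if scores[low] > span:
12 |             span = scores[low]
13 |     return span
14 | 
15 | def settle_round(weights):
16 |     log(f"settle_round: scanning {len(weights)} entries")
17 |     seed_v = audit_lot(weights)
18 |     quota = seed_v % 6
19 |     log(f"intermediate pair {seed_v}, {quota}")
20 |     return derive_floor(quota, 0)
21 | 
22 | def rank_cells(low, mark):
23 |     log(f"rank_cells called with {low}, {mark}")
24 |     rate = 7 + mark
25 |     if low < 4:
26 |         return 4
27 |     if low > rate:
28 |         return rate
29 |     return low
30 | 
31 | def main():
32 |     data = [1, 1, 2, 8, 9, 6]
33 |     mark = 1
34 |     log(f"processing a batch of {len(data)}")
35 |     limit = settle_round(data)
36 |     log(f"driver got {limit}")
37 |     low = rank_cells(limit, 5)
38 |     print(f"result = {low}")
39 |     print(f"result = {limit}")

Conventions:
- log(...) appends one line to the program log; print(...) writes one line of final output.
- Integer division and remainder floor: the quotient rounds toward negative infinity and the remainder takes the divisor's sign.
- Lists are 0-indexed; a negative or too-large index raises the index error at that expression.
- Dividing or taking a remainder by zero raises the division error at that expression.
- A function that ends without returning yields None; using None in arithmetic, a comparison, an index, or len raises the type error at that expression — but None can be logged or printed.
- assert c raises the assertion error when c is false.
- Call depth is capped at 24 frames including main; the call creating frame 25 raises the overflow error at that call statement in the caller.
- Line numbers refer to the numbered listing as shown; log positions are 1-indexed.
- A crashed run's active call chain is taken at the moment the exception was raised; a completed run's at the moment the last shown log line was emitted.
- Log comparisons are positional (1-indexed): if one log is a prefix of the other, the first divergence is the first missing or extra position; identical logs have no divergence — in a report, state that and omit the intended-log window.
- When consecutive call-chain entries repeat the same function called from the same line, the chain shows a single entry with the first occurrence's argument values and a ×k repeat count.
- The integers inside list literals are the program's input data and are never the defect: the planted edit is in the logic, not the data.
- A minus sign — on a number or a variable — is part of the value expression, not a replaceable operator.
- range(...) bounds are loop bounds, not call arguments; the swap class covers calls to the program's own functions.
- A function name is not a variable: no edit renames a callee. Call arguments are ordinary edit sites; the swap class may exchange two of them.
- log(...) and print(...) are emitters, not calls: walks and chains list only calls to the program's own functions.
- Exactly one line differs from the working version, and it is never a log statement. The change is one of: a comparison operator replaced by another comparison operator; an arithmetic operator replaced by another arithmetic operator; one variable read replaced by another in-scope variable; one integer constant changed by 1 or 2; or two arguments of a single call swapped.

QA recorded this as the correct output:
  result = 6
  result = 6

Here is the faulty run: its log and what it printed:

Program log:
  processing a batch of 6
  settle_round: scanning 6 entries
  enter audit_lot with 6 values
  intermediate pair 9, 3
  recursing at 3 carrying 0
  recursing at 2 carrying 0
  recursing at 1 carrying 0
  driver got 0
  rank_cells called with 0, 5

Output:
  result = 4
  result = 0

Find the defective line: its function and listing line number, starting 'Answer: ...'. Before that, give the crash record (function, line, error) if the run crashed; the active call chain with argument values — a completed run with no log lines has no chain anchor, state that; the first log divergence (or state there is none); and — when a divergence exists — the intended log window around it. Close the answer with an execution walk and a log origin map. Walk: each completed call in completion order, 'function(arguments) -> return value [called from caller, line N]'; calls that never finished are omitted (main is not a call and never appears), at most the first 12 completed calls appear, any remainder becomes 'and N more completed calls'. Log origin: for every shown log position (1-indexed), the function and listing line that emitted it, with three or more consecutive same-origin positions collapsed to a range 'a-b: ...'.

Answer: the defect is in derive_floor at line 5.
The tell: The log first diverges at position 6: the faulty run prints 'recursing at 2 carrying 0' where the working version prints 'recursing at 2 carrying 3'.
Call chain: main -> rank_cells(0, 5) (called at line 37).
First divergence: position 6; shown 'recursing at 2 carrying 0' vs intended 'recursing at 2 carrying 3'.
Intended log window:
  4: intermediate pair 9, 3
  5: recursing at 3 carrying 0
  6: recursing at 2 carrying 3
  7: recursing at 1 carrying 5
Execution walk:
  audit_lot([1, 1, 2, 8, 9, 6]) -> 9  [called from settle_round, line 17]
  derive_floor(0, 0) -> 0  [called from derive_floor, line 5]
  derive_floor(1, 0) -> 0  [called from derive_floor, line 5]
  derive_floor(2, 0) -> 0  [called from derive_floor, line 5]
  derive_floor(3, 0) -> 0  [called from settle_round, line 20]
  settle_round([1, 1, 2, 8, 9, 6]) -> 0  [called from main, line 35]
  rank_cells(0, 5) -> 4  [called from main, line 37]
Log origin:
  1: emitted by main (line 34)
  2: emitted by settle_round (line 16)
  3: emitted by audit_lot (line 8)
  4: emitted by settle_round (line 19)
  5-7: emitted by derive_floor (line 4)
  8: emitted by main (line 36)
  9: emitted by rank_cells (line 23)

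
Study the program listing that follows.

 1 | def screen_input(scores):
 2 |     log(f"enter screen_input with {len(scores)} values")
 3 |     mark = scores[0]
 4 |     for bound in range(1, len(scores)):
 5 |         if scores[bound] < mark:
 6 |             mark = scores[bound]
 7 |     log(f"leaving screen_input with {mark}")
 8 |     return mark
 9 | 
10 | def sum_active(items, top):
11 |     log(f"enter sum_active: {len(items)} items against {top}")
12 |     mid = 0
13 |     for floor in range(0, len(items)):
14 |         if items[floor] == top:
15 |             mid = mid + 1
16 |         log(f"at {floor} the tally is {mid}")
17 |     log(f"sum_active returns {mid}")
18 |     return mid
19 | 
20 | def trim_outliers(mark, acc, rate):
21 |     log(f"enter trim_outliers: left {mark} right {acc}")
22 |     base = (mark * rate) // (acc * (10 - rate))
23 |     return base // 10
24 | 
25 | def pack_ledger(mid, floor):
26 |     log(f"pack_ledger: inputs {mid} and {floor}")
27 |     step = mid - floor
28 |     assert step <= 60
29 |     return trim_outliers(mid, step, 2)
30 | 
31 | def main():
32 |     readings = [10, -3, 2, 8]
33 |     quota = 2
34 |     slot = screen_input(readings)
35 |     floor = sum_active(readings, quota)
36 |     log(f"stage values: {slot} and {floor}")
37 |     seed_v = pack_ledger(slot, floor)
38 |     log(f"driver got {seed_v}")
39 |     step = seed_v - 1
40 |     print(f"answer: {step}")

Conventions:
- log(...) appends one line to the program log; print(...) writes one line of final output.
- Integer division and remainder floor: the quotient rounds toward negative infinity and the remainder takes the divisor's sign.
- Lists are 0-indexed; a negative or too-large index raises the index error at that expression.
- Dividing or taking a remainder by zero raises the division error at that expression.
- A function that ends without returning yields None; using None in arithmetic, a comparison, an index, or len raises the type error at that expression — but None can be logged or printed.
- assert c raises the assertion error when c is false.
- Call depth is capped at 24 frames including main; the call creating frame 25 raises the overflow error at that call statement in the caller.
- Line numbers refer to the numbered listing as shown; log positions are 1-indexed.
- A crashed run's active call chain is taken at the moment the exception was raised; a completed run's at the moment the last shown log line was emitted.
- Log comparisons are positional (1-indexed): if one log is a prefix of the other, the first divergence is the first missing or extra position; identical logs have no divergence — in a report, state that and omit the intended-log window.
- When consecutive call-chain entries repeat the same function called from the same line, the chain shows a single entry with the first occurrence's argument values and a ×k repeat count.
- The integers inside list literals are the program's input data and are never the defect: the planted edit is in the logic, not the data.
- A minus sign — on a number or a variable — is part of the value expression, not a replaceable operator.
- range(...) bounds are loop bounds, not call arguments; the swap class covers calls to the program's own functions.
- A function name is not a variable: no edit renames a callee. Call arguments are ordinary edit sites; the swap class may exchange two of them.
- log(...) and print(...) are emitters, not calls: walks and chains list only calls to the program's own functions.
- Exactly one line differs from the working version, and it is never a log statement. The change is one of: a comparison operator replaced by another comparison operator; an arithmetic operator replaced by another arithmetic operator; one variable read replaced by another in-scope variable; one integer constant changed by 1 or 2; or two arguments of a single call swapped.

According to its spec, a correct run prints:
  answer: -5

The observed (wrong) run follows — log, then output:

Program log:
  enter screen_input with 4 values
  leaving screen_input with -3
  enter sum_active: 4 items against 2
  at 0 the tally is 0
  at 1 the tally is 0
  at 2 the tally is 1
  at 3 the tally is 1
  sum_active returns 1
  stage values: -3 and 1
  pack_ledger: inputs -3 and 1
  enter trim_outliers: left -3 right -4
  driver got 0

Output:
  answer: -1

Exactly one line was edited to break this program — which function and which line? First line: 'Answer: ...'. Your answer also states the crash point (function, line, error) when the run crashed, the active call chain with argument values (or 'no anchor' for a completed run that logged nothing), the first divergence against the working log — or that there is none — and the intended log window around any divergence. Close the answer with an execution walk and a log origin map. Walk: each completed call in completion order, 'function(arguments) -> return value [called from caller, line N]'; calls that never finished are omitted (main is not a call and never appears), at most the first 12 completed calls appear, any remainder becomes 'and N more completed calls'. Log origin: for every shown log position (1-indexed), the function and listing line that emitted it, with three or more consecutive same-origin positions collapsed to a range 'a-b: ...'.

Answer: the defect is in trim_outliers at line 22.
Core observation: The log first diverges at position 12: the faulty run prints 'driver got 0' where the working version prints 'driver got -4'.
Call chain: main.
First divergence: position 12 — the shown line 'driver got 0' should read 'driver got -4'.
Intended log window:
  10: pack_ledger: inputs -3 and 1
  11: enter trim_outliers: left -3 right -4
  12: driver got -4
Execution walk:
  screen_input([10, -3, 2, 8]) -> -3  [called from main, line 34]
  sum_active([10, -3, 2, 8], 2) -> 1  [called from main, line 35]
  trim_outliers(-3, -4, 2) -> 0  [called from pack_ledger, line 29]
  pack_ledger(-3, 1) -> 0  [called from main, line 37]
Origin of each log line:
  1: from screen_input, line 2
  2: from screen_input, line 7
  3: from sum_active, line 11
  4-7: from sum_active, line 16
  8: from sum_active, line 17
  9: from main, line 36
  10: from pack_ledger, line 26
  11: from trim_outliers, line 21
  12: from main, line 38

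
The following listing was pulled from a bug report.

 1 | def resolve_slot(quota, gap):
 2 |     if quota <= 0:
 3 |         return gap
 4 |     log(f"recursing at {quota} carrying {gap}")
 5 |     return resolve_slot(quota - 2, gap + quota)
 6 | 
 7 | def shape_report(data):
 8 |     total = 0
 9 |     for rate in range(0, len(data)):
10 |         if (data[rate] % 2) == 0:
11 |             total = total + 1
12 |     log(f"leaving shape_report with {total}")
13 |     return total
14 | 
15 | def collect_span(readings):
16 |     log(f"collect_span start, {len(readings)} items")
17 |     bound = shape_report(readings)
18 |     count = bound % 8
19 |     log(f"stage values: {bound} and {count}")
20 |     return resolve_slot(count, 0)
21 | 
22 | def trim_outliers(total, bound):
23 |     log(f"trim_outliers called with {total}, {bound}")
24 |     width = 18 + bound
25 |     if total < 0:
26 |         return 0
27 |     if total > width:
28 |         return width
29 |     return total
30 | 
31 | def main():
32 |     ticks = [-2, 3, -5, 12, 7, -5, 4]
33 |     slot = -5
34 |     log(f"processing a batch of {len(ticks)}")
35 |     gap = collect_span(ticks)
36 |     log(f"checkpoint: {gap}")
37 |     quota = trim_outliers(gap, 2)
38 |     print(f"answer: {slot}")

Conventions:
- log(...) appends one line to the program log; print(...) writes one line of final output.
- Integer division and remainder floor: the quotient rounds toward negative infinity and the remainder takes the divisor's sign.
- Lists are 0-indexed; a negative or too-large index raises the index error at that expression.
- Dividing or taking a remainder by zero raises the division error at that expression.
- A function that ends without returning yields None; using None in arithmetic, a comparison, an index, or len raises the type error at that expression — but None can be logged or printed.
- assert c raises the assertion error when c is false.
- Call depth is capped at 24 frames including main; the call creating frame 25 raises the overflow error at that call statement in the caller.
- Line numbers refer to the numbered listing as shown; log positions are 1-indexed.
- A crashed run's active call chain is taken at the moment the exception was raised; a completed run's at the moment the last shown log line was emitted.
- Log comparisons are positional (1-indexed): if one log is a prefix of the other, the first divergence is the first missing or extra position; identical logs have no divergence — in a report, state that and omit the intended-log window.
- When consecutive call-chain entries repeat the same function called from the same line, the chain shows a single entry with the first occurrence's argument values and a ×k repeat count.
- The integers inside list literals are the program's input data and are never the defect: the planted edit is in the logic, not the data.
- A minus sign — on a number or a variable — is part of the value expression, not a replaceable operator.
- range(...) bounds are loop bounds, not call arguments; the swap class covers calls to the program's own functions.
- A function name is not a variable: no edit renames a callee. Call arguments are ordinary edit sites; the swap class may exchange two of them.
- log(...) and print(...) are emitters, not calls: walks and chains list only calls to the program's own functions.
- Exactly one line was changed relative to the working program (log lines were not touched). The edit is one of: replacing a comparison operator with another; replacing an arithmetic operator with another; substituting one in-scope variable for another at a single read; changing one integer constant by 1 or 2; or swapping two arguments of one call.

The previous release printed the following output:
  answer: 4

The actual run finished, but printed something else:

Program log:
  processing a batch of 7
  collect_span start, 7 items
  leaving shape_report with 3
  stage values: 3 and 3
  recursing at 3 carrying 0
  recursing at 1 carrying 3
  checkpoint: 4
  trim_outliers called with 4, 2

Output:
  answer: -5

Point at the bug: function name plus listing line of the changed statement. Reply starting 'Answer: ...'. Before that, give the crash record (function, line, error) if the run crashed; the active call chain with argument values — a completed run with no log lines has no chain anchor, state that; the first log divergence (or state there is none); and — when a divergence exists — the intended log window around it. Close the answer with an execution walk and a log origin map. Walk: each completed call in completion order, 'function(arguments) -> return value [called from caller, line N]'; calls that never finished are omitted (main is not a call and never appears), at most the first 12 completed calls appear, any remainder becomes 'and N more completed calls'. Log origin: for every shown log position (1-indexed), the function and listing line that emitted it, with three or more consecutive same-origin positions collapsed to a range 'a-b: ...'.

Answer: the defect is in main at line 38.
Core observation: Every logged value matches the working version; the printed result is what differs.
Call chain: main -> trim_outliers(4, 2) (called at line 37).
First divergence: none; the two logs match at every position.
Execution walk:
  shape_report([-2, 3, -5, 12, 7, -5, 4]) -> 3  [called from collect_span, line 17]
  resolve_slot(-1, 4) -> 4  [called from resolve_slot, line 5]
  resolve_slot(1, 3) -> 4  [called from resolve_slot, line 5]
  resolve_slot(3, 0) -> 4  [called from collect_span, line 20]
  collect_span([-2, 3, -5, 12, 7, -5, 4]) -> 4  [called from main, line 35]
  trim_outliers(4, 2) -> 4  [called from main, line 37]
Origin of each log line:
  1: from main, line 34
  2: from collect_span, line 16
  3: from shape_report, line 12
  4: from collect_span, line 19
  5: from resolve_slot, line 4
  6: from resolve_slot, line 4
  7: from main, line 36
  8: from trim_outliers, line 23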